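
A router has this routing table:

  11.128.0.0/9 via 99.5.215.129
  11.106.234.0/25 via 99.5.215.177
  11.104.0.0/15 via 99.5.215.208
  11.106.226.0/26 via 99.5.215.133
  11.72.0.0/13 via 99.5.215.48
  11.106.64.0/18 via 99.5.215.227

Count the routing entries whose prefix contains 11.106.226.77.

0

No listed prefix contains 11.106.226.77.
Total matching entries: 0.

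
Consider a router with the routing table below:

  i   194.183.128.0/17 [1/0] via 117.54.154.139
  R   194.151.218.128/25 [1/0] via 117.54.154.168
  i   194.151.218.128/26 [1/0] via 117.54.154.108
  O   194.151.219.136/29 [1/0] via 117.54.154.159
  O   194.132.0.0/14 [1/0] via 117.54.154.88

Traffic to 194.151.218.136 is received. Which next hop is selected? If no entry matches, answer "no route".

Routes whose prefix contains 194.151.218.136:
  194.151.218.128/25 (194.151.218.128 - 194.151.218.255) -> 117.54.154.168
  194.151.218.128/26 (194.151.218.128 - 194.151.218.191) -> 117.54.154.108
More-specific entries that do NOT match:
  194.151.219.136/29 (194.151.219.136 - 194.151.219.143) does not contain 194.151.218.136
Longest matching prefix is /26 -> next hop 117.54.154.108.

117.54.154.108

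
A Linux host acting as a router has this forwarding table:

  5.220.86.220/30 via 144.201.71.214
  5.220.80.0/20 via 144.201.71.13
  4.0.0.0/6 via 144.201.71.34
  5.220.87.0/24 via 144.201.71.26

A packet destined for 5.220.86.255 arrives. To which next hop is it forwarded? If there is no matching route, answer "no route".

Routes whose prefix contains 5.220.86.255:
  4.0.0.0/6 (4.0.0.0 - 7.255.255.255) -> 144.201.71.34
  5.220.80.0/20 (5.220.80.0 - 5.220.95.255) -> 144.201.71.13
More-specific entries that do NOT match:
  5.220.86.220/30 (5.220.86.220 - 5.220.86.223) does not contain 5.220.86.255
  5.220.87.0/24 (5.220.87.0 - 5.220.87.255) does not contain 5.220.86.255
Longest matching prefix is /20 -> next hop 144.201.71.13.

144.201.71.13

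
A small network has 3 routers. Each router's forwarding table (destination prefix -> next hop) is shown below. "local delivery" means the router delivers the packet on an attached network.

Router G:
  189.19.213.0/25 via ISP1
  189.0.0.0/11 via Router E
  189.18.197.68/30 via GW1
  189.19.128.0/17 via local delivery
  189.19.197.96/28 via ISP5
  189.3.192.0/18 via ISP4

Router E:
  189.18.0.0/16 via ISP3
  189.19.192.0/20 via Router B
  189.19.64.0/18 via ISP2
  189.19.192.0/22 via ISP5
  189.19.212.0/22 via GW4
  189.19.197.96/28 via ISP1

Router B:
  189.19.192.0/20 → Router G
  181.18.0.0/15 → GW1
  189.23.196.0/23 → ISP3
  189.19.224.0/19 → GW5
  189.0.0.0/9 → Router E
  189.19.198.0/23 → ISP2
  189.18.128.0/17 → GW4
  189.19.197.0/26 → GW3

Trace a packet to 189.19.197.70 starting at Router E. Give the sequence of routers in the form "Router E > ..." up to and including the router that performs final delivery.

At Router E: longest match for 189.19.197.70 is 189.19.192.0/20 -> Router B
At Router B: longest match for 189.19.197.70 is 189.19.192.0/20 -> Router G
At Router G: longest match for 189.19.197.70 is 189.19.128.0/17 -> local delivery

Router E > Router B > Router G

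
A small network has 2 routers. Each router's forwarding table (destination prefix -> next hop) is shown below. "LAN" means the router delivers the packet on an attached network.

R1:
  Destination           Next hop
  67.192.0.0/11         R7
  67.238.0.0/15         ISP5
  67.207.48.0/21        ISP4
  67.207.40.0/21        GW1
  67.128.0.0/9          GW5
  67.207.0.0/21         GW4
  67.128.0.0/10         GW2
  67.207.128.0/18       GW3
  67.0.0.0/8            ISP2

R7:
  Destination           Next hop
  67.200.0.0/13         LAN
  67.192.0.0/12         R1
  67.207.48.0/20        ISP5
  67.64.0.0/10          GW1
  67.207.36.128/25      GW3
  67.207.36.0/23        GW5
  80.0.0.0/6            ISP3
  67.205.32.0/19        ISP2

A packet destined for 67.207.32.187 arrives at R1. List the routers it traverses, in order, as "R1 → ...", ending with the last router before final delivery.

At R1: longest match for 67.207.32.187 is 67.192.0.0/11 -> R7
At R7: longest match for 67.207.32.187 is 67.200.0.0/13 -> LAN

R1 → R7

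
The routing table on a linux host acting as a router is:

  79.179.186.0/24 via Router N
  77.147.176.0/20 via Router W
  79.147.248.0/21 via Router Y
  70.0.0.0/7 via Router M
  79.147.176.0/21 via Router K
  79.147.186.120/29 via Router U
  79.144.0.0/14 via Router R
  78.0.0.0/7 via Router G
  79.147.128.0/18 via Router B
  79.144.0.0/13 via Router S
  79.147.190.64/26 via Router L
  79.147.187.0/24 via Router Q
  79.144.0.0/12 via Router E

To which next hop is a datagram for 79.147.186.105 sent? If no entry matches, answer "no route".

Routes whose prefix contains 79.147.186.105:
  78.0.0.0/7 (78.0.0.0 - 79.255.255.255) -> Router G
  79.144.0.0/12 (79.144.0.0 - 79.159.255.255) -> Router E
  79.144.0.0/13 (79.144.0.0 - 79.151.255.255) -> Router S
  79.144.0.0/14 (79.144.0.0 - 79.147.255.255) -> Router R
  79.147.128.0/18 (79.147.128.0 - 79.147.191.255) -> Router B
More-specific entries that do NOT match:
  79.147.186.120/29 (79.147.186.120 - 79.147.186.127) does not contain 79.147.186.105
  79.147.190.64/26 (79.147.190.64 - 79.147.190.127) does not contain 79.147.186.105
  79.179.186.0/24 (79.179.186.0 - 79.179.186.255) does not contain 79.147.186.105
  79.147.187.0/24 (79.147.187.0 - 79.147.187.255) does not contain 79.147.186.105
  79.147.248.0/21 (79.147.248.0 - 79.147.255.255) does not contain 79.147.186.105
  79.147.176.0/21 (79.147.176.0 - 79.147.183.255) does not contain 79.147.186.105
  77.147.176.0/20 (77.147.176.0 - 77.147.191.255) does not contain 79.147.186.105
Longest matching prefix is /18 -> next hop Router B.

Router B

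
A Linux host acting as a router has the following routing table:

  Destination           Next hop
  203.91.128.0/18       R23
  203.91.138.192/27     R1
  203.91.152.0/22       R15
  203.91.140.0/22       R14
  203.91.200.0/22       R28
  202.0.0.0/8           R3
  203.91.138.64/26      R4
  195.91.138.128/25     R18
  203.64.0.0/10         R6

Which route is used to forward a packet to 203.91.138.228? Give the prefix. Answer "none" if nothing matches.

Entries matching 203.91.138.228:
  203.64.0.0/10 (203.64.0.0 - 203.127.255.255)
  203.91.128.0/18 (203.91.128.0 - 203.91.191.255)
Most specific is 203.91.128.0/18.

203.91.128.0/18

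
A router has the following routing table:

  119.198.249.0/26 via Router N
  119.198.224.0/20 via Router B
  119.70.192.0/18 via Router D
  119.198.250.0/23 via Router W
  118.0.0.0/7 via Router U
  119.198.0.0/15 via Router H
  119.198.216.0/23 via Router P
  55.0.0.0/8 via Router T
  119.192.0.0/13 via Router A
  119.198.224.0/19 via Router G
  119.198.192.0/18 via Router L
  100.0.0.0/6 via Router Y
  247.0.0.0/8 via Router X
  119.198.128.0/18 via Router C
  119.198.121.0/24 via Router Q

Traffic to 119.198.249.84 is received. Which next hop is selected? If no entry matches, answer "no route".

Router G

Routes whose prefix contains 119.198.249.84:
  118.0.0.0/7 (118.0.0.0 - 119.255.255.255) -> Router U
  119.192.0.0/13 (119.192.0.0 - 119.199.255.255) -> Router A
  119.198.0.0/15 (119.198.0.0 - 119.199.255.255) -> Router H
  119.198.192.0/18 (119.198.192.0 - 119.198.255.255) -> Router L
  119.198.224.0/19 (119.198.224.0 - 119.198.255.255) -> Router G
More-specific entries that do NOT match:
  119.198.249.0/26 (119.198.249.0 - 119.198.249.63) does not contain 119.198.249.84
  119.198.121.0/24 (119.198.121.0 - 119.198.121.255) does not contain 119.198.249.84
  119.198.250.0/23 (119.198.250.0 - 119.198.251.255) does not contain 119.198.249.84
  119.198.216.0/23 (119.198.216.0 - 119.198.217.255) does not contain 119.198.249.84
  119.198.224.0/20 (119.198.224.0 - 119.198.239.255) does not contain 119.198.249.84
Longest matching prefix is /19 -> next hop Router G.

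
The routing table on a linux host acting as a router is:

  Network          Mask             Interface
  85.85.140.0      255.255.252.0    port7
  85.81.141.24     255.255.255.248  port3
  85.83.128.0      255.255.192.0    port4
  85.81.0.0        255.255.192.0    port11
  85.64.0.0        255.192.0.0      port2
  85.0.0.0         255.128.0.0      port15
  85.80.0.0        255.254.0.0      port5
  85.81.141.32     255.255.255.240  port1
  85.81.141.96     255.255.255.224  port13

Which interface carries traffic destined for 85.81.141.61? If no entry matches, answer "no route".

port5

Routes whose prefix contains 85.81.141.61:
  85.0.0.0/9 (85.0.0.0 - 85.127.255.255) -> port15
  85.64.0.0/10 (85.64.0.0 - 85.127.255.255) -> port2
  85.80.0.0/15 (85.80.0.0 - 85.81.255.255) -> port5
More-specific entries that do NOT match:
  85.81.141.24/29 (85.81.141.24 - 85.81.141.31) does not contain 85.81.141.61
  85.81.141.32/28 (85.81.141.32 - 85.81.141.47) does not contain 85.81.141.61
  85.81.141.96/27 (85.81.141.96 - 85.81.141.127) does not contain 85.81.141.61
  85.85.140.0/22 (85.85.140.0 - 85.85.143.255) does not contain 85.81.141.61
  85.83.128.0/18 (85.83.128.0 - 85.83.191.255) does not contain 85.81.141.61
  85.81.0.0/18 (85.81.0.0 - 85.81.63.255) does not contain 85.81.141.61
Longest matching prefix is /15 -> interface port5.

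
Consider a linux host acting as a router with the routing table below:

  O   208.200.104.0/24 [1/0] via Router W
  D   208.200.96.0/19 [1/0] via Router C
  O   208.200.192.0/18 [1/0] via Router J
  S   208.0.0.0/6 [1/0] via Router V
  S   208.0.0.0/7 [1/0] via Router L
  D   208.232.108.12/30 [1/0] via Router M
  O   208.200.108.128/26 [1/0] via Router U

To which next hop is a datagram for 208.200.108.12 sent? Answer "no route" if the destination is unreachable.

Routes whose prefix contains 208.200.108.12:
  208.0.0.0/6 (208.0.0.0 - 211.255.255.255) -> Router V
  208.0.0.0/7 (208.0.0.0 - 209.255.255.255) -> Router L
  208.200.96.0/19 (208.200.96.0 - 208.200.127.255) -> Router C
More-specific entries that do NOT match:
  208.232.108.12/30 (208.232.108.12 - 208.232.108.15) does not contain 208.200.108.12
  208.200.108.128/26 (208.200.108.128 - 208.200.108.191) does not contain 208.200.108.12
  208.200.104.0/24 (208.200.104.0 - 208.200.104.255) does not contain 208.200.108.12
Longest matching prefix is /19 -> next hop Router C.

Router C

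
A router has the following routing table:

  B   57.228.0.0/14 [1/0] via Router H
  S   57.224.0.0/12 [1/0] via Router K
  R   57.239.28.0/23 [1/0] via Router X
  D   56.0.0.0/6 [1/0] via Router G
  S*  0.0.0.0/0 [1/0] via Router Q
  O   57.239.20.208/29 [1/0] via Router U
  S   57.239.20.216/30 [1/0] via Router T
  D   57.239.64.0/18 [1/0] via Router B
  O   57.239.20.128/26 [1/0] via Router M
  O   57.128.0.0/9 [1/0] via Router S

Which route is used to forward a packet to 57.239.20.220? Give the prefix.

57.224.0.0/12

Entries matching 57.239.20.220:
  0.0.0.0/0 (default, matches everything)
  56.0.0.0/6 (56.0.0.0 - 59.255.255.255)
  57.128.0.0/9 (57.128.0.0 - 57.255.255.255)
  57.224.0.0/12 (57.224.0.0 - 57.239.255.255)
Most specific is 57.224.0.0/12.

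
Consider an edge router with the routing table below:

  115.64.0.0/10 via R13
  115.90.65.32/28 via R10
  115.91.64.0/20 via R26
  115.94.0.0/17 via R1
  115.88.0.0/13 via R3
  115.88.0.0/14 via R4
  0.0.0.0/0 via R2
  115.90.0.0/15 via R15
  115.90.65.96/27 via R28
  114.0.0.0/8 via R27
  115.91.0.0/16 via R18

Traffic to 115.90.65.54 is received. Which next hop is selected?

Routes whose prefix contains 115.90.65.54:
  0.0.0.0/0 (default, matches everything) -> R2
  115.64.0.0/10 (115.64.0.0 - 115.127.255.255) -> R13
  115.88.0.0/13 (115.88.0.0 - 115.95.255.255) -> R3
  115.88.0.0/14 (115.88.0.0 - 115.91.255.255) -> R4
  115.90.0.0/15 (115.90.0.0 - 115.91.255.255) -> R15
More-specific entries that do NOT match:
  115.90.65.32/28 (115.90.65.32 - 115.90.65.47) does not contain 115.90.65.54
  115.90.65.96/27 (115.90.65.96 - 115.90.65.127) does not contain 115.90.65.54
  115.91.64.0/20 (115.91.64.0 - 115.91.79.255) does not contain 115.90.65.54
  115.94.0.0/17 (115.94.0.0 - 115.94.127.255) does not contain 115.90.65.54
  115.91.0.0/16 (115.91.0.0 - 115.91.255.255) does not contain 115.90.65.54
Longest matching prefix is /15 -> next hop R15.

R15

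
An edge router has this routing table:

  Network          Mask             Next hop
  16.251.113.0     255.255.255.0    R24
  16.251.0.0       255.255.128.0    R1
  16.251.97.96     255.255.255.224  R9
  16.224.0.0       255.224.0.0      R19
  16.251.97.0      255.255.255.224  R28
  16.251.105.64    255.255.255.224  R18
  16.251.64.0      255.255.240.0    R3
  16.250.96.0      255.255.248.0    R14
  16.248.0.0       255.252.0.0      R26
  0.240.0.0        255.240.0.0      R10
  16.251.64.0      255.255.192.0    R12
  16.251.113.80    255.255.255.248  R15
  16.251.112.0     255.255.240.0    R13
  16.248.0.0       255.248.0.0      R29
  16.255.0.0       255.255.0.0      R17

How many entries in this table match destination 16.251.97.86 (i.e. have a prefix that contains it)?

5

Prefixes containing 16.251.97.86:
  16.224.0.0/11 (16.224.0.0 - 16.255.255.255)
  16.248.0.0/13 (16.248.0.0 - 16.255.255.255)
  16.248.0.0/14 (16.248.0.0 - 16.251.255.255)
  16.251.0.0/17 (16.251.0.0 - 16.251.127.255)
  16.251.64.0/18 (16.251.64.0 - 16.251.127.255)
Total matching entries: 5.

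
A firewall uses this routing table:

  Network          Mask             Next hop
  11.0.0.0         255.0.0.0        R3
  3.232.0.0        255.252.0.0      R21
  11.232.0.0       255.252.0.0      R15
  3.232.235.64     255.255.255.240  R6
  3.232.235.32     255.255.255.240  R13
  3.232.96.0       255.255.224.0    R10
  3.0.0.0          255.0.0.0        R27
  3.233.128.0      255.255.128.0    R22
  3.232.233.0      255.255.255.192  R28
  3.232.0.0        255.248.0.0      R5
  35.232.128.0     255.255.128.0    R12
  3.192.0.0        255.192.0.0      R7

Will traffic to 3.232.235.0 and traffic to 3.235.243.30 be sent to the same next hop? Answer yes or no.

yes

3.232.235.0: longest match 3.232.0.0/14 -> R21
3.235.243.30: longest match 3.232.0.0/14 -> R21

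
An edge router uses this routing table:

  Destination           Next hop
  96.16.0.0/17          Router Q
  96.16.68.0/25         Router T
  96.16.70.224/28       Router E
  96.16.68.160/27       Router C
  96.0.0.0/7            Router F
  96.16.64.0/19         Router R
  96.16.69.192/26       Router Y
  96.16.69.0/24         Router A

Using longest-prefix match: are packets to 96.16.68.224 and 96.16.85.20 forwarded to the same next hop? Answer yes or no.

96.16.68.224: longest match 96.16.64.0/19 -> Router R
96.16.85.20: longest match 96.16.64.0/19 -> Router R

yes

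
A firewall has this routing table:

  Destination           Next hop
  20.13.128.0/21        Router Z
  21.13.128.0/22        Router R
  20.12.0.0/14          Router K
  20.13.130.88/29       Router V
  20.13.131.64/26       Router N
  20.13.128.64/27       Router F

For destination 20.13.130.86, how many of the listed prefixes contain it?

2

Prefixes containing 20.13.130.86:
  20.12.0.0/14 (20.12.0.0 - 20.15.255.255)
  20.13.128.0/21 (20.13.128.0 - 20.13.135.255)
Total matching entries: 2.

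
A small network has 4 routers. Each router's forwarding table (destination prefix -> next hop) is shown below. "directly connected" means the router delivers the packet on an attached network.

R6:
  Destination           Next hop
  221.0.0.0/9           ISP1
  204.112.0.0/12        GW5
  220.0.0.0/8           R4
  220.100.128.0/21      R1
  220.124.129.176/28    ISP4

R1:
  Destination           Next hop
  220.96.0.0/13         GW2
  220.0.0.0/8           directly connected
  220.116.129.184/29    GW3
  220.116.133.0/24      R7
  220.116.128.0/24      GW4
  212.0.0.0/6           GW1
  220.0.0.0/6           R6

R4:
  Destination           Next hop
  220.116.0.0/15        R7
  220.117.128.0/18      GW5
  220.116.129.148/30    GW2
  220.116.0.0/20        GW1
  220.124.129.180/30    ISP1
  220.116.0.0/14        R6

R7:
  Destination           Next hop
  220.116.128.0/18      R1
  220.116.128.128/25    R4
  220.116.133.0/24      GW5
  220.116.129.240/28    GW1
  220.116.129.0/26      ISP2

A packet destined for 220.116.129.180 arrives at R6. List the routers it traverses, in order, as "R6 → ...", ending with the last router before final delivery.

R6 → R4 → R7 → R1

At R6: longest match for 220.116.129.180 is 220.0.0.0/8 -> R4
At R4: longest match for 220.116.129.180 is 220.116.0.0/15 -> R7
At R7: longest match for 220.116.129.180 is 220.116.128.0/18 -> R1
At R1: longest match for 220.116.129.180 is 220.0.0.0/8 -> directly connected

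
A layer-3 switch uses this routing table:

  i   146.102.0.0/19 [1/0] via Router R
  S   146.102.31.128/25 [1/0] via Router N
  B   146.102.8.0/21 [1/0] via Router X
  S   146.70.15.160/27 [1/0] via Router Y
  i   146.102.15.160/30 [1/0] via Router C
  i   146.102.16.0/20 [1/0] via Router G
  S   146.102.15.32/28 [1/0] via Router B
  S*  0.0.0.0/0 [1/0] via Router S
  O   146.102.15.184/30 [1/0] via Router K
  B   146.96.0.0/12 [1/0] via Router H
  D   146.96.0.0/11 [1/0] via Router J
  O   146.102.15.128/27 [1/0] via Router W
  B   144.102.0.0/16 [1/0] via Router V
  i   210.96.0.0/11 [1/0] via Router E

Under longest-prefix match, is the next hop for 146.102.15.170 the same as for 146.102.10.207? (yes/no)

yes

146.102.15.170: longest match 146.102.8.0/21 -> Router X
146.102.10.207: longest match 146.102.8.0/21 -> Router X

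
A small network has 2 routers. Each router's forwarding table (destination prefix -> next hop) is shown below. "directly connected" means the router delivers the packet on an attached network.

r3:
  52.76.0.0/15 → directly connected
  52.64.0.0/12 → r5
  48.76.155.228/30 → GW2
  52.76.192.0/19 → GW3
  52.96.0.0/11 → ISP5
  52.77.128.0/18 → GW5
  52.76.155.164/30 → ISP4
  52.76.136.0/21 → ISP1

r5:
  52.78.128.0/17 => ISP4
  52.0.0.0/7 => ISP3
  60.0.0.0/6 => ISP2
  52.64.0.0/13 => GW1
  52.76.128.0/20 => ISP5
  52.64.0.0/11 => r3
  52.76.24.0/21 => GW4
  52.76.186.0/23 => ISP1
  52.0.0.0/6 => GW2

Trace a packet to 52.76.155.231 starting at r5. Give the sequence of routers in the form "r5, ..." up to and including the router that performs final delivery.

At r5: longest match for 52.76.155.231 is 52.64.0.0/11 -> r3
At r3: longest match for 52.76.155.231 is 52.76.0.0/15 -> directly connected

r5, r3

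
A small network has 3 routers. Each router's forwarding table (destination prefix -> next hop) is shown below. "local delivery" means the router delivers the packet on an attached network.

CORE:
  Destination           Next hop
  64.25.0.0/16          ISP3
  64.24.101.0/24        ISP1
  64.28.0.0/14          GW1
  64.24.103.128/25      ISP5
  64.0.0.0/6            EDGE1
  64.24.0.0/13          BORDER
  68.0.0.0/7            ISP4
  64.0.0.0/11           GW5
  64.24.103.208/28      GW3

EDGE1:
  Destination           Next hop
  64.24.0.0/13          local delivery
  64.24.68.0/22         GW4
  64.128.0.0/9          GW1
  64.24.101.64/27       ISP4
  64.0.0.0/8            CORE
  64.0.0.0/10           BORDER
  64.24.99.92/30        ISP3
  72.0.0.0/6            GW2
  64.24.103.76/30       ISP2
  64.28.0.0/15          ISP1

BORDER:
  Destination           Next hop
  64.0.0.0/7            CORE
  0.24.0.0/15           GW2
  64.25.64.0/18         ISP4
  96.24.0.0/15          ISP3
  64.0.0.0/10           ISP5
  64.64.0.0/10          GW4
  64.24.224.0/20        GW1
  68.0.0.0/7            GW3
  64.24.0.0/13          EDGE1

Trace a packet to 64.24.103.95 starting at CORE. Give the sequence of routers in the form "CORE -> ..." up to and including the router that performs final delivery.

At CORE: longest match for 64.24.103.95 is 64.24.0.0/13 -> BORDER
At BORDER: longest match for 64.24.103.95 is 64.24.0.0/13 -> EDGE1
At EDGE1: longest match for 64.24.103.95 is 64.24.0.0/13 -> local delivery

CORE -> BORDER -> EDGE1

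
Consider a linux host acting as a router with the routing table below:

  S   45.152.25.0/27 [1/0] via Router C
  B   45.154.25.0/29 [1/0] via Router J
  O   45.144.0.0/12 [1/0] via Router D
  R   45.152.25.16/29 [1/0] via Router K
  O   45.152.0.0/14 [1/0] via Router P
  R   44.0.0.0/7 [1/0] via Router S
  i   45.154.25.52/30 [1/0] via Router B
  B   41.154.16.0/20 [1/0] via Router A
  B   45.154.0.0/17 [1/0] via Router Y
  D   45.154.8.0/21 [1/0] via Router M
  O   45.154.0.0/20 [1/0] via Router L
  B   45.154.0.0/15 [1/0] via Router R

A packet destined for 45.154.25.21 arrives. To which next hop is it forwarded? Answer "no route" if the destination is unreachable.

Routes whose prefix contains 45.154.25.21:
  44.0.0.0/7 (44.0.0.0 - 45.255.255.255) -> Router S
  45.144.0.0/12 (45.144.0.0 - 45.159.255.255) -> Router D
  45.152.0.0/14 (45.152.0.0 - 45.155.255.255) -> Router P
  45.154.0.0/15 (45.154.0.0 - 45.155.255.255) -> Router R
  45.154.0.0/17 (45.154.0.0 - 45.154.127.255) -> Router Y
More-specific entries that do NOT match:
  45.154.25.52/30 (45.154.25.52 - 45.154.25.55) does not contain 45.154.25.21
  45.154.25.0/29 (45.154.25.0 - 45.154.25.7) does not contain 45.154.25.21
  45.152.25.16/29 (45.152.25.16 - 45.152.25.23) does not contain 45.154.25.21
  45.152.25.0/27 (45.152.25.0 - 45.152.25.31) does not contain 45.154.25.21
  45.154.8.0/21 (45.154.8.0 - 45.154.15.255) does not contain 45.154.25.21
  41.154.16.0/20 (41.154.16.0 - 41.154.31.255) does not contain 45.154.25.21
  45.154.0.0/20 (45.154.0.0 - 45.154.15.255) does not contain 45.154.25.21
Longest matching prefix is /17 -> next hop Router Y.

Router Y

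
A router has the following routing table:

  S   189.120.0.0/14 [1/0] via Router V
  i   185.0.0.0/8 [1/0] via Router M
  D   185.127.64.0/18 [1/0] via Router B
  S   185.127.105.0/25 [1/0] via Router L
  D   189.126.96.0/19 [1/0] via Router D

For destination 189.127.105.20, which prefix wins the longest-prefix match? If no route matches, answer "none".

189.127.105.20 is outside every listed prefix and there is no default route.

none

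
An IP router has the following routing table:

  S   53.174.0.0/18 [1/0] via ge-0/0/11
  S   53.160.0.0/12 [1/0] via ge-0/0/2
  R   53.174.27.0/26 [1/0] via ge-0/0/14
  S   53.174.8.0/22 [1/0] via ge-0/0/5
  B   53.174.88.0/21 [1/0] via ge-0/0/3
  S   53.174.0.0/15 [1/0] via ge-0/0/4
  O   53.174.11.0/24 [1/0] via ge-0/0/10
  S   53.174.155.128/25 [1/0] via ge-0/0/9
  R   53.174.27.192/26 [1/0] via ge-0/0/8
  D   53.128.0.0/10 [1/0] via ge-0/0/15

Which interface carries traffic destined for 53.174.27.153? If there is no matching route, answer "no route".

Routes whose prefix contains 53.174.27.153:
  53.128.0.0/10 (53.128.0.0 - 53.191.255.255) -> ge-0/0/15
  53.160.0.0/12 (53.160.0.0 - 53.175.255.255) -> ge-0/0/2
  53.174.0.0/15 (53.174.0.0 - 53.175.255.255) -> ge-0/0/4
  53.174.0.0/18 (53.174.0.0 - 53.174.63.255) -> ge-0/0/11
More-specific entries that do NOT match:
  53.174.27.0/26 (53.174.27.0 - 53.174.27.63) does not contain 53.174.27.153
  53.174.27.192/26 (53.174.27.192 - 53.174.27.255) does not contain 53.174.27.153
  53.174.155.128/25 (53.174.155.128 - 53.174.155.255) does not contain 53.174.27.153
  53.174.11.0/24 (53.174.11.0 - 53.174.11.255) does not contain 53.174.27.153
  53.174.8.0/22 (53.174.8.0 - 53.174.11.255) does not contain 53.174.27.153
  53.174.88.0/21 (53.174.88.0 - 53.174.95.255) does not contain 53.174.27.153
Longest matching prefix is /18 -> interface ge-0/0/11.

ge-0/0/11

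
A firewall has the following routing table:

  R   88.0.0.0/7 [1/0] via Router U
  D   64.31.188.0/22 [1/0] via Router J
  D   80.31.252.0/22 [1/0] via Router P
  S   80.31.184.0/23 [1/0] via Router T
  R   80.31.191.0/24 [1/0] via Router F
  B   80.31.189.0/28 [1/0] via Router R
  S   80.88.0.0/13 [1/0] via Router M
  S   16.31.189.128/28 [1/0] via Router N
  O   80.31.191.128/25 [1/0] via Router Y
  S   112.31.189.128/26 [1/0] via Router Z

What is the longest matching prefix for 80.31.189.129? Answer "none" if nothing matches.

80.31.189.129 is outside every listed prefix and there is no default route.

none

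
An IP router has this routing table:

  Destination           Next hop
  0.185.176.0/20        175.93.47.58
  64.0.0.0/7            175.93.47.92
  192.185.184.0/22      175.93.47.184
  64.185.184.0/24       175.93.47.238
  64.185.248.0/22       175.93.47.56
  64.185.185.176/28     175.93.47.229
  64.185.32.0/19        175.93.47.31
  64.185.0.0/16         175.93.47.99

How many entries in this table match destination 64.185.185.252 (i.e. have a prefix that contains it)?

Prefixes containing 64.185.185.252:
  64.0.0.0/7 (64.0.0.0 - 65.255.255.255)
  64.185.0.0/16 (64.185.0.0 - 64.185.255.255)
Total matching entries: 2.

2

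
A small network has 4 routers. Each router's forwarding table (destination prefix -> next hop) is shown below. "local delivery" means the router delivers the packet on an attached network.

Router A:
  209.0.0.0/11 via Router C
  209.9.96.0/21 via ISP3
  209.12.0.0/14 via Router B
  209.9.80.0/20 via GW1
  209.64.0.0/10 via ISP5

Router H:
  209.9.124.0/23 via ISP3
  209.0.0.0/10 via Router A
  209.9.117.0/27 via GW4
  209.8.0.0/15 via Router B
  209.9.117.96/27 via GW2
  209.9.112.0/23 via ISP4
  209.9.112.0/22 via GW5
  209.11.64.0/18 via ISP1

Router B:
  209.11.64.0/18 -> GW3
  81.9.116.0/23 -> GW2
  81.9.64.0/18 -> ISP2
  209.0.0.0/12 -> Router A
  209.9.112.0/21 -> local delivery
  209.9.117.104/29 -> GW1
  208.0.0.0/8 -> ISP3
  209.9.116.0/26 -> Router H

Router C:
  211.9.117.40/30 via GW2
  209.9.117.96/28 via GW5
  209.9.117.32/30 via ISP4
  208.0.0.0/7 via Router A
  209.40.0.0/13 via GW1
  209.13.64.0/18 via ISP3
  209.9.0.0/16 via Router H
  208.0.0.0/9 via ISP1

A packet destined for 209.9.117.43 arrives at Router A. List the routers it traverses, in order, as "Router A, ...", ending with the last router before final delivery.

At Router A: longest match for 209.9.117.43 is 209.0.0.0/11 -> Router C
At Router C: longest match for 209.9.117.43 is 209.9.0.0/16 -> Router H
At Router H: longest match for 209.9.117.43 is 209.8.0.0/15 -> Router B
At Router B: longest match for 209.9.117.43 is 209.9.112.0/21 -> local delivery

Router A, Router C, Router H, Router B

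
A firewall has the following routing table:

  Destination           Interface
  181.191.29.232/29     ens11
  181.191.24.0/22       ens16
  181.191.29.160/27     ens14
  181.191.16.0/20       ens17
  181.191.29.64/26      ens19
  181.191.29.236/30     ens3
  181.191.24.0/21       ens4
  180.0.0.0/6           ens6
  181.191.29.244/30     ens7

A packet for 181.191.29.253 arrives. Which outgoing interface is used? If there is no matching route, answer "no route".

ens4

Routes whose prefix contains 181.191.29.253:
  180.0.0.0/6 (180.0.0.0 - 183.255.255.255) -> ens6
  181.191.16.0/20 (181.191.16.0 - 181.191.31.255) -> ens17
  181.191.24.0/21 (181.191.24.0 - 181.191.31.255) -> ens4
More-specific entries that do NOT match:
  181.191.29.236/30 (181.191.29.236 - 181.191.29.239) does not contain 181.191.29.253
  181.191.29.244/30 (181.191.29.244 - 181.191.29.247) does not contain 181.191.29.253
  181.191.29.232/29 (181.191.29.232 - 181.191.29.239) does not contain 181.191.29.253
  181.191.29.160/27 (181.191.29.160 - 181.191.29.191) does not contain 181.191.29.253
  181.191.29.64/26 (181.191.29.64 - 181.191.29.127) does not contain 181.191.29.253
  181.191.24.0/22 (181.191.24.0 - 181.191.27.255) does not contain 181.191.29.253
Longest matching prefix is /21 -> interface ens4.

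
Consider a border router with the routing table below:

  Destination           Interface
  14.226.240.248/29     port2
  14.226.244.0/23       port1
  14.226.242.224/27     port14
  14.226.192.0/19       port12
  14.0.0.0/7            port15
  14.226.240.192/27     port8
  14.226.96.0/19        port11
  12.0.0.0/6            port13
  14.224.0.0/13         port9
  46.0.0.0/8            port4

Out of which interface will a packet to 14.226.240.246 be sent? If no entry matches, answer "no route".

port9

Routes whose prefix contains 14.226.240.246:
  12.0.0.0/6 (12.0.0.0 - 15.255.255.255) -> port13
  14.0.0.0/7 (14.0.0.0 - 15.255.255.255) -> port15
  14.224.0.0/13 (14.224.0.0 - 14.231.255.255) -> port9
More-specific entries that do NOT match:
  14.226.240.248/29 (14.226.240.248 - 14.226.240.255) does not contain 14.226.240.246
  14.226.242.224/27 (14.226.242.224 - 14.226.242.255) does not contain 14.226.240.246
  14.226.240.192/27 (14.226.240.192 - 14.226.240.223) does not contain 14.226.240.246
  14.226.244.0/23 (14.226.244.0 - 14.226.245.255) does not contain 14.226.240.246
  14.226.192.0/19 (14.226.192.0 - 14.226.223.255) does not contain 14.226.240.246
  14.226.96.0/19 (14.226.96.0 - 14.226.127.255) does not contain 14.226.240.246
Longest matching prefix is /13 -> interface port9.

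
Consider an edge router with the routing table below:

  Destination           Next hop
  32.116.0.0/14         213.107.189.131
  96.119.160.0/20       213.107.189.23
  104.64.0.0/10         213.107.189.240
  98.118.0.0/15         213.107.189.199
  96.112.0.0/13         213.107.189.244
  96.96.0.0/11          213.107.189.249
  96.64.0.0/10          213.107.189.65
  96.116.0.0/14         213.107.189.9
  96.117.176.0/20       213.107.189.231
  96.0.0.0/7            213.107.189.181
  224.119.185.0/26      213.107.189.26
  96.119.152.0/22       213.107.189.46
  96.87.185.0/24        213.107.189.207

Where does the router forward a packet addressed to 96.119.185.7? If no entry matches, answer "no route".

213.107.189.9

Routes whose prefix contains 96.119.185.7:
  96.0.0.0/7 (96.0.0.0 - 97.255.255.255) -> 213.107.189.181
  96.64.0.0/10 (96.64.0.0 - 96.127.255.255) -> 213.107.189.65
  96.96.0.0/11 (96.96.0.0 - 96.127.255.255) -> 213.107.189.249
  96.112.0.0/13 (96.112.0.0 - 96.119.255.255) -> 213.107.189.244
  96.116.0.0/14 (96.116.0.0 - 96.119.255.255) -> 213.107.189.9
More-specific entries that do NOT match:
  224.119.185.0/26 (224.119.185.0 - 224.119.185.63) does not contain 96.119.185.7
  96.87.185.0/24 (96.87.185.0 - 96.87.185.255) does not contain 96.119.185.7
  96.119.152.0/22 (96.119.152.0 - 96.119.155.255) does not contain 96.119.185.7
  96.119.160.0/20 (96.119.160.0 - 96.119.175.255) does not contain 96.119.185.7
  96.117.176.0/20 (96.117.176.0 - 96.117.191.255) does not contain 96.119.185.7
  98.118.0.0/15 (98.118.0.0 - 98.119.255.255) does not contain 96.119.185.7
Longest matching prefix is /14 -> next hop 213.107.189.9.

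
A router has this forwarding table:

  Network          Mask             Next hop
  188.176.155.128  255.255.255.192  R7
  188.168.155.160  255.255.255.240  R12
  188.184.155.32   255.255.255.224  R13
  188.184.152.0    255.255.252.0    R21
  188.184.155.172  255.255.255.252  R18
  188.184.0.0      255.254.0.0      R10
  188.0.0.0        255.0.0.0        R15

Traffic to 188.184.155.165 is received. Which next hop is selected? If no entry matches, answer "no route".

R21

Routes whose prefix contains 188.184.155.165:
  188.0.0.0/8 (188.0.0.0 - 188.255.255.255) -> R15
  188.184.0.0/15 (188.184.0.0 - 188.185.255.255) -> R10
  188.184.152.0/22 (188.184.152.0 - 188.184.155.255) -> R21
More-specific entries that do NOT match:
  188.184.155.172/30 (188.184.155.172 - 188.184.155.175) does not contain 188.184.155.165
  188.168.155.160/28 (188.168.155.160 - 188.168.155.175) does not contain 188.184.155.165
  188.184.155.32/27 (188.184.155.32 - 188.184.155.63) does not contain 188.184.155.165
  188.176.155.128/26 (188.176.155.128 - 188.176.155.191) does not contain 188.184.155.165
Longest matching prefix is /22 -> next hop R21.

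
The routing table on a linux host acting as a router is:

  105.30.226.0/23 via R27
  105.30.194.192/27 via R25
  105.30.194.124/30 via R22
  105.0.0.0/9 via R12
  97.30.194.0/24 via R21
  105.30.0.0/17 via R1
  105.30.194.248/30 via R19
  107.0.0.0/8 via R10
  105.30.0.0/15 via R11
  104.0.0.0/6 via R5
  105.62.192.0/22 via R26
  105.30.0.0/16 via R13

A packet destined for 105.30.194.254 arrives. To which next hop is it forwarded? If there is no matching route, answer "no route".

R13

Routes whose prefix contains 105.30.194.254:
  104.0.0.0/6 (104.0.0.0 - 107.255.255.255) -> R5
  105.0.0.0/9 (105.0.0.0 - 105.127.255.255) -> R12
  105.30.0.0/15 (105.30.0.0 - 105.31.255.255) -> R11
  105.30.0.0/16 (105.30.0.0 - 105.30.255.255) -> R13
More-specific entries that do NOT match:
  105.30.194.124/30 (105.30.194.124 - 105.30.194.127) does not contain 105.30.194.254
  105.30.194.248/30 (105.30.194.248 - 105.30.194.251) does not contain 105.30.194.254
  105.30.194.192/27 (105.30.194.192 - 105.30.194.223) does not contain 105.30.194.254
  97.30.194.0/24 (97.30.194.0 - 97.30.194.255) does not contain 105.30.194.254
  105.30.226.0/23 (105.30.226.0 - 105.30.227.255) does not contain 105.30.194.254
  105.62.192.0/22 (105.62.192.0 - 105.62.195.255) does not contain 105.30.194.254
  105.30.0.0/17 (105.30.0.0 - 105.30.127.255) does not contain 105.30.194.254
Longest matching prefix is /16 -> next hop R13.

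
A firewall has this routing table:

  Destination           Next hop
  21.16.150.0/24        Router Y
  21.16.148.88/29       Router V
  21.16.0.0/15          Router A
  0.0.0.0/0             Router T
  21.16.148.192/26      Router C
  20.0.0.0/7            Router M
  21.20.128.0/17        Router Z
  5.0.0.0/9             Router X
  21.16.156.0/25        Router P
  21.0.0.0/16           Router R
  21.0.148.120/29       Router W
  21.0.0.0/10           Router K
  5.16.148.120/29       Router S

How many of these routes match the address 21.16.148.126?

Prefixes containing 21.16.148.126:
  0.0.0.0/0 (default, matches everything)
  20.0.0.0/7 (20.0.0.0 - 21.255.255.255)
  21.0.0.0/10 (21.0.0.0 - 21.63.255.255)
  21.16.0.0/15 (21.16.0.0 - 21.17.255.255)
Total matching entries: 4.

4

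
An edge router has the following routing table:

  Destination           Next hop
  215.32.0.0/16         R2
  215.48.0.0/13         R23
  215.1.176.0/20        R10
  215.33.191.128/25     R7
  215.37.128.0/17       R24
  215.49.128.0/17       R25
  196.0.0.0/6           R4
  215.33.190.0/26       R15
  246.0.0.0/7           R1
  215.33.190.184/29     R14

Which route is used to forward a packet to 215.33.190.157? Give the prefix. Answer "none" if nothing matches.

215.33.190.157 is outside every listed prefix and there is no default route.

none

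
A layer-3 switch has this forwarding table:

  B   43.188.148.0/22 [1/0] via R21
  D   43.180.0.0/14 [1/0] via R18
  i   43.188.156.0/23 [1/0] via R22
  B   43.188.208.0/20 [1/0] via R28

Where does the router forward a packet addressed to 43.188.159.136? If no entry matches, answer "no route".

no route

No entry's prefix contains 43.188.159.136; there is no default route.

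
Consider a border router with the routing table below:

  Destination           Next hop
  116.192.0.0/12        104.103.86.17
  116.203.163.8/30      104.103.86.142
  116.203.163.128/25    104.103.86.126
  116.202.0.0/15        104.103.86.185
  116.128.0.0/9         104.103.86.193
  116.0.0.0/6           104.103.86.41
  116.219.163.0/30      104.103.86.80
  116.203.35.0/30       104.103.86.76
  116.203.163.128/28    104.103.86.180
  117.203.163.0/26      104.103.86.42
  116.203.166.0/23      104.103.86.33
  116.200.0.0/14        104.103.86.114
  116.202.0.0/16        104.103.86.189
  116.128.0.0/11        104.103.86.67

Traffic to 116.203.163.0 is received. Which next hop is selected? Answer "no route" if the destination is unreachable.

Routes whose prefix contains 116.203.163.0:
  116.0.0.0/6 (116.0.0.0 - 119.255.255.255) -> 104.103.86.41
  116.128.0.0/9 (116.128.0.0 - 116.255.255.255) -> 104.103.86.193
  116.192.0.0/12 (116.192.0.0 - 116.207.255.255) -> 104.103.86.17
  116.200.0.0/14 (116.200.0.0 - 116.203.255.255) -> 104.103.86.114
  116.202.0.0/15 (116.202.0.0 - 116.203.255.255) -> 104.103.86.185
More-specific entries that do NOT match:
  116.203.163.8/30 (116.203.163.8 - 116.203.163.11) does not contain 116.203.163.0
  116.219.163.0/30 (116.219.163.0 - 116.219.163.3) does not contain 116.203.163.0
  116.203.35.0/30 (116.203.35.0 - 116.203.35.3) does not contain 116.203.163.0
  116.203.163.128/28 (116.203.163.128 - 116.203.163.143) does not contain 116.203.163.0
  117.203.163.0/26 (117.203.163.0 - 117.203.163.63) does not contain 116.203.163.0
  116.203.163.128/25 (116.203.163.128 - 116.203.163.255) does not contain 116.203.163.0
  116.203.166.0/23 (116.203.166.0 - 116.203.167.255) does not contain 116.203.163.0
  116.202.0.0/16 (116.202.0.0 - 116.202.255.255) does not contain 116.203.163.0
Longest matching prefix is /15 -> next hop 104.103.86.185.

104.103.86.185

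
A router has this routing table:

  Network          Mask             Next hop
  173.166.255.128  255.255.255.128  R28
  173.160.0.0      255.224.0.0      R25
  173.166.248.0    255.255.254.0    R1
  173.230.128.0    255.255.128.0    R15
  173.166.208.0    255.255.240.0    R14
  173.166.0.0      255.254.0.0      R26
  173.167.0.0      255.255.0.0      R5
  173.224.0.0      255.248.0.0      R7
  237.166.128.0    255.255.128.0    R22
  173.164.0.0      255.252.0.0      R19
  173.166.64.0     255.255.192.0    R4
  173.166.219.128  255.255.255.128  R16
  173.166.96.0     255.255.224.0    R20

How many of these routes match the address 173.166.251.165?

3

Prefixes containing 173.166.251.165:
  173.160.0.0/11 (173.160.0.0 - 173.191.255.255)
  173.164.0.0/14 (173.164.0.0 - 173.167.255.255)
  173.166.0.0/15 (173.166.0.0 - 173.167.255.255)
Total matching entries: 3.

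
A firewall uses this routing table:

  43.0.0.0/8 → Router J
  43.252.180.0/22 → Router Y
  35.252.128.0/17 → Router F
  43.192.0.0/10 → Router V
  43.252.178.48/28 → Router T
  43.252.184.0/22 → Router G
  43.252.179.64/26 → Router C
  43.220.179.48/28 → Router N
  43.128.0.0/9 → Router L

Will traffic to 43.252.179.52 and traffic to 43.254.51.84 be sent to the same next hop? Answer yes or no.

yes

43.252.179.52: longest match 43.192.0.0/10 -> Router V
43.254.51.84: longest match 43.192.0.0/10 -> Router V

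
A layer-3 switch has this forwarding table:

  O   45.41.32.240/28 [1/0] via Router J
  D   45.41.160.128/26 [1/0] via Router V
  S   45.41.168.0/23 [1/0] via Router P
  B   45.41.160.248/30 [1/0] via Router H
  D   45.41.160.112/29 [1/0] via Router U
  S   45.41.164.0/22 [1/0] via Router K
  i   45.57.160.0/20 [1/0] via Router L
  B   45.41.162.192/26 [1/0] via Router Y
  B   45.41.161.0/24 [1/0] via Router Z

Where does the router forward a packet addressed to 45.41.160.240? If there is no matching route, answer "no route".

No entry's prefix contains 45.41.160.240; there is no default route.

no route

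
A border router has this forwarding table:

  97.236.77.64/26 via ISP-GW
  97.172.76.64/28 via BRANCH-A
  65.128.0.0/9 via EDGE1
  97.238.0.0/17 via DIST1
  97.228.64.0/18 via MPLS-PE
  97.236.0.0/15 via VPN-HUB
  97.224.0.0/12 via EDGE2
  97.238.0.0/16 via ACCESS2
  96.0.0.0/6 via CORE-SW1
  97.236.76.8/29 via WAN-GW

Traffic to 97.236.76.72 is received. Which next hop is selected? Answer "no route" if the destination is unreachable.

Routes whose prefix contains 97.236.76.72:
  96.0.0.0/6 (96.0.0.0 - 99.255.255.255) -> CORE-SW1
  97.224.0.0/12 (97.224.0.0 - 97.239.255.255) -> EDGE2
  97.236.0.0/15 (97.236.0.0 - 97.237.255.255) -> VPN-HUB
More-specific entries that do NOT match:
  97.236.76.8/29 (97.236.76.8 - 97.236.76.15) does not contain 97.236.76.72
  97.172.76.64/28 (97.172.76.64 - 97.172.76.79) does not contain 97.236.76.72
  97.236.77.64/26 (97.236.77.64 - 97.236.77.127) does not contain 97.236.76.72
  97.228.64.0/18 (97.228.64.0 - 97.228.127.255) does not contain 97.236.76.72
  97.238.0.0/17 (97.238.0.0 - 97.238.127.255) does not contain 97.236.76.72
  97.238.0.0/16 (97.238.0.0 - 97.238.255.255) does not contain 97.236.76.72
Longest matching prefix is /15 -> next hop VPN-HUB.

VPN-HUB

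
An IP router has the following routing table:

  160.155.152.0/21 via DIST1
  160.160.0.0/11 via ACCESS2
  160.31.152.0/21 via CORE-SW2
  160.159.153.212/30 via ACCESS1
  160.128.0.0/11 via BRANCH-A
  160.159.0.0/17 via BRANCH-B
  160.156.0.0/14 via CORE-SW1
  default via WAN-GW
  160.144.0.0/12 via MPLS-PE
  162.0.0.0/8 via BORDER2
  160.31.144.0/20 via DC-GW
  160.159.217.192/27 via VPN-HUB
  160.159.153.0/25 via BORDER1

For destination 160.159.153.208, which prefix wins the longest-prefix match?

160.156.0.0/14

Entries matching 160.159.153.208:
  0.0.0.0/0 (default, matches everything)
  160.128.0.0/11 (160.128.0.0 - 160.159.255.255)
  160.144.0.0/12 (160.144.0.0 - 160.159.255.255)
  160.156.0.0/14 (160.156.0.0 - 160.159.255.255)
Most specific is 160.156.0.0/14.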